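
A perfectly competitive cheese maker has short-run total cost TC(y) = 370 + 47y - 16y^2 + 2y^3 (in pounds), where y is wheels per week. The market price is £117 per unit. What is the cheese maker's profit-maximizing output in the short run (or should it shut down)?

Variable cost is VC = 47y - 16y^2 + 2y^3, so AVC = VC/y = 47 - 16y + 2y^2 and MC = dTC/dy = 47 - 32y + 6y^2.
AVC is minimized where dAVC/dy = -16 + 4y = 0, at y = 4; min AVC = 47 - 16·4 + 2·4^2 = £15.
Because £117 ≥ £15, revenue can cover variable cost; the firm operates.
Set P = MC: 117 = 47 - 32y + 6y^2 → -70 - 32y + 6y^2 = 0. The roots are y = -5/3 and y = 7; the profit-maximizing output is on the rising part of MC, so y* = 7.
Check: AVC at y = 7 is £33 ≤ P, so revenue covers variable cost.
Profit = P·y − TC = 117·7 − 601 = £218.

Produce at y = 7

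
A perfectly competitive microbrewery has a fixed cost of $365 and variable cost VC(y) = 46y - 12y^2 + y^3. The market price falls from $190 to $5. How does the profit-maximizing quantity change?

AVC = 46 - 12y + y^2, minimized at y = 6 where min AVC = $10. MC = 46 - 24y + 3y^2.
With P = $190 above the shutdown price, P = MC gives y = 12.
At P = $5 < min AVC = $10, price no longer covers variable cost at any output, so the firm shuts down: y = 0.

Output falls from 12 to 0 (the firm shuts down)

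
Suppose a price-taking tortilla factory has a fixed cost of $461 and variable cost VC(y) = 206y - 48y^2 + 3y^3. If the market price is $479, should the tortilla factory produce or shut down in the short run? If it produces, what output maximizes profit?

Produce at y = 13

Variable cost is VC = 206y - 48y^2 + 3y^3, so AVC = VC/y = 206 - 48y + 3y^2 and MC = dTC/dy = 206 - 96y + 9y^2.
AVC is minimized where dAVC/dy = -48 + 6y = 0, at y = 8; min AVC = 206 - 48·8 + 3·8^2 = $14.
Because $479 ≥ $14, revenue can cover variable cost; the firm operates.
Solving P = MC: -273 - 96y + 9y^2 = 0 ⇒ y = -7/3 or 13. On the upward-sloping branch, y* = 13.
Check: AVC at y = 13 is $89 ≤ P, so revenue covers variable cost.
Profit = P·y − TC = 479·13 − 1618 = $4609.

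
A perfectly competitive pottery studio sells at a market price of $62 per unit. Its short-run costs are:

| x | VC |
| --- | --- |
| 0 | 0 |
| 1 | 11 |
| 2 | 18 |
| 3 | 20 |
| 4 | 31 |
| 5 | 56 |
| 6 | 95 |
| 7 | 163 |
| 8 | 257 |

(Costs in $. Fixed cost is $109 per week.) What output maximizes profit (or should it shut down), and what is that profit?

x = 6; profit = $168

Tabulate TR − TC: x=0: -109; x=1: -58; x=2: -3; x=3: 57; x=4: 108; x=5: 145; x=6: 168; x=7: 162; x=8: 130.
Profit is maximized at x = 6. AVC there is 95/6 = $15.83 ≤ P, so producing beats shutting down (which would give -$109).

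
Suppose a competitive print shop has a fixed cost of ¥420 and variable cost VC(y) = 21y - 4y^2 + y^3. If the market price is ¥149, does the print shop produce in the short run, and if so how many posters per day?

Strip out fixed cost: VC = 21y - 4y^2 + y^3. Then AVC = 21 - 4y + y^2 and MC = 21 - 8y + 3y^2.
AVC is minimized where dAVC/dy = -4 + 2y = 0, at y = 2; min AVC = 21 - 4·2 + 2^2 = ¥17.
Since P = ¥149 ≥ min AVC = ¥17, price covers variable cost and the firm should produce.
P = MC gives -128 - 8y + 3y^2 = 0, with roots -16/3 and 8. Take the larger (rising MC): y* = 8.
Check: AVC at y = 8 is ¥53 ≤ P, so revenue covers variable cost.
Profit = P·y − TC = 149·8 − 844 = ¥348.

Produce at y = 8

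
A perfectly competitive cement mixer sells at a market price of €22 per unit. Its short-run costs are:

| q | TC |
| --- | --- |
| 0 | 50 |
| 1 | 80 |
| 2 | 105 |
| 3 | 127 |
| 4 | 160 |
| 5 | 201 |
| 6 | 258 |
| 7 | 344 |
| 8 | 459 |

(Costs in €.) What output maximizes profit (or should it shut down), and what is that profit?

q = 0 (shut down); profit = -€50

Compute π = P·q − TC at each output: q=0: -50; q=1: -58; q=2: -61; q=3: -61; q=4: -72; q=5: -91; q=6: -126; q=7: -190; q=8: -283.
Profit is highest at q = 0. Equivalently, the lowest AVC in the table is 77/3 ≈ €25.67 at q = 3, and P = €22 falls below it — price never covers variable cost, so the firm shuts down and loses only its fixed cost.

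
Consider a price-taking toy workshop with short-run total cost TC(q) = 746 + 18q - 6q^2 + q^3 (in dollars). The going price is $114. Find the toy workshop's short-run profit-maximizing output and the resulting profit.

AVC = 18 - 6q + q^2 has its minimum $9 at q = 3; price $114 clears that bar, so the firm operates.
With MC = 18 - 12q + 3q^2, P = MC on the upward-sloping part at q* = 8.
TR = 114·8 = 912. TC = 746 + 272 = 1018. Profit = 912 − 1018 = -$106.
That loss of $106 beats the $746 the firm would lose by shutting down; producing recovers $640 of fixed cost.

Profit = -$106 at q = 8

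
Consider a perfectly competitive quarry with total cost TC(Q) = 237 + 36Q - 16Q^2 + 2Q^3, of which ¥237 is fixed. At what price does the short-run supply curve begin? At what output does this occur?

¥4 per unit, at Q = 4

The firm shuts down when price falls below the minimum of average variable cost. AVC = VC/Q = 36 - 16Q + 2Q^2.
At the minimum of AVC, MC = AVC. MC = 36 - 32Q + 6Q^2; setting MC = AVC gives 4Q^2 - 16Q = 0, so Q = 4. min AVC = 4.
So the shutdown price is ¥4.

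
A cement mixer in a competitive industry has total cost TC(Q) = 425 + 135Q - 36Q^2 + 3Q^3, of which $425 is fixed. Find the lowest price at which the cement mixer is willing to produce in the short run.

$27 per unit

The shutdown price is the minimum of AVC. VC = 135Q - 36Q^2 + 3Q^3, so AVC = 135 - 36Q + 3Q^2.
dAVC/dQ = -36 + 6Q = 0 gives Q = 6. min AVC = 135 - 36·6 + 3·6^2 = 27.
The firm shuts down for any P below $27.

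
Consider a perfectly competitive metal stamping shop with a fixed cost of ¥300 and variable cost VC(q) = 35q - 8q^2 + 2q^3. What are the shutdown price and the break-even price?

Shutdown price = ¥27; break-even price = ¥105

Shutdown price = min AVC. AVC = 35 - 8q + 2q^2, with vertex at q = 2 and minimum ¥27.
ATC = 300/q + 35 - 8q + 2q^2. Setting dATC/dq = −300/q^2 − 8 + 4q = 0 gives q = 5 (since 4·5^3 − 8·5^2 = 300).
min ATC = 300/5 + 35 − 8·5 + 2·5^2 = ¥105. That is the break-even price.
For ¥27 ≤ P < ¥105 the firm produces at a loss; below ¥27 it shuts down.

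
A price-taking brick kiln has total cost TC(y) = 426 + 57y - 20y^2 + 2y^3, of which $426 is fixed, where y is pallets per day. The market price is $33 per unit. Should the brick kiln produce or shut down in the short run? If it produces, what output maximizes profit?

Strip out fixed cost: VC = 57y - 20y^2 + 2y^3. Then AVC = 57 - 20y + 2y^2 and MC = 57 - 40y + 6y^2.
AVC hits its minimum where MC = AVC, at y = 5, giving min AVC = 57 - 20·5 + 2·5^2 = $7.
P = $33 exceeds min AVC = $7, so the firm stays open.
P = MC gives 24 - 40y + 6y^2 = 0, with roots 2/3 and 6. Take the larger (rising MC): y* = 6.
Check: AVC at y = 6 is $9 ≤ P, so revenue covers variable cost.
Profit = P·y − TC = 33·6 − 480 = -$282, a loss, but smaller than the $426 fixed cost the firm would lose by shutting down.

Produce at y = 6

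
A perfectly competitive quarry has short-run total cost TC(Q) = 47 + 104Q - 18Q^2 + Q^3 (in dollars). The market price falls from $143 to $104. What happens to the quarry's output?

AVC = 104 - 18Q + Q^2, minimized at Q = 9 where min AVC = $23. MC = 104 - 36Q + 3Q^2.
At P = $143 ≥ min AVC, set P = MC on the rising branch: Q = 13.
At P = $104 ≥ min AVC, set P = MC: Q = 12. The firm stays open but cuts output.

Output falls from 13 to 12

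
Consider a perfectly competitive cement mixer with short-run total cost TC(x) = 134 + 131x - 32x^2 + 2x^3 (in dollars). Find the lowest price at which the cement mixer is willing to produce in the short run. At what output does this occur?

Short-run supply begins at min AVC. From VC = 131x - 32x^2 + 2x^3, AVC = 131 - 32x + 2x^2.
dAVC/dx = -32 + 4x = 0 gives x = 8. min AVC = 131 - 32·8 + 2·8^2 = 3.
The firm shuts down for any P below $3.

$3 per unit, at x = 8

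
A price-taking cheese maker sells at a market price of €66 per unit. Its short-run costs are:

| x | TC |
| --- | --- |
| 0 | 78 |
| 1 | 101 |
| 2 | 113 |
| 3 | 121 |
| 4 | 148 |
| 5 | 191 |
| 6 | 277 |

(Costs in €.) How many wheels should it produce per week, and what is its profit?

x = 5; profit = €139

Tabulate TR − TC: x=0: -78; x=1: -35; x=2: 19; x=3: 77; x=4: 116; x=5: 139; x=6: 119.
Profit is maximized at x = 5. AVC there is 113/5 = €22.60 ≤ P, so producing beats shutting down (which would give -€78).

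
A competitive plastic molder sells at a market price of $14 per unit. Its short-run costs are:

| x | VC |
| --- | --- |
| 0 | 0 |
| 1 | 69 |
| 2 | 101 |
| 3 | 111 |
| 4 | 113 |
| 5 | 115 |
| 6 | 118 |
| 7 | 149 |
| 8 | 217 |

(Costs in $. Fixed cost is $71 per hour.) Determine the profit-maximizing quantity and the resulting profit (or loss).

Profit at each row (π = 14x − TC): x=0: -71; x=1: -126; x=2: -144; x=3: -140; x=4: -128; x=5: -116; x=6: -105; x=7: -122; x=8: -176.
Profit is highest at x = 0. Equivalently, the lowest AVC in the table is 118/6 ≈ $19.67 at x = 6, and P = $14 falls below it — price never covers variable cost, so the firm shuts down and loses only its fixed cost.

x = 0 (shut down); profit = -$71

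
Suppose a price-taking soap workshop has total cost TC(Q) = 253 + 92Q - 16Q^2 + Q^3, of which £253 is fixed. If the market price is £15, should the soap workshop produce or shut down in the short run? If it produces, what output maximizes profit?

Variable cost is VC = 92Q - 16Q^2 + Q^3, so AVC = VC/Q = 92 - 16Q + Q^2 and MC = dTC/dQ = 92 - 32Q + 3Q^2.
The AVC parabola has its vertex at Q = 16/2 = 8, where AVC = 92 - 16·8 + 8^2 = £28.
Since P = £15 < min AVC = £28, price fails to cover variable cost at any output.
The firm minimizes its loss by shutting down and losing only its fixed cost of £253.

Shut down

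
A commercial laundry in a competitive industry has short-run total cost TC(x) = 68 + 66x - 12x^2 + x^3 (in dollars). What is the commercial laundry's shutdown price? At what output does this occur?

$30 per unit, at x = 6

Short-run supply begins at min AVC. From VC = 66x - 12x^2 + x^3, AVC = 66 - 12x + x^2.
dAVC/dx = -12 + 2x = 0 gives x = 6. min AVC = 66 - 12·6 + 6^2 = 30.
For P < $30 the firm produces nothing.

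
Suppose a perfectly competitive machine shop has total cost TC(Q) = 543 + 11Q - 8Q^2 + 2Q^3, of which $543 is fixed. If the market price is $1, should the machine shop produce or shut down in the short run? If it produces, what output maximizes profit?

Shut down

From TC, MC = TC'(Q) = 11 - 16Q + 6Q^2 and AVC = VC/Q = 11 - 8Q + 2Q^2.
AVC hits its minimum where MC = AVC, at Q = 2, giving min AVC = 11 - 8·2 + 2·2^2 = $3.
P = $1 lies below min AVC = $3; no output level covers variable cost.
Shutting down limits the loss to fixed cost, $543.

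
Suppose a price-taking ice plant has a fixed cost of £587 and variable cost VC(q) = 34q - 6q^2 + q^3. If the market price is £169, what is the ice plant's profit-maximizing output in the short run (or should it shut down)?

Produce at q = 9

Strip out fixed cost: VC = 34q - 6q^2 + q^3. Then AVC = 34 - 6q + q^2 and MC = 34 - 12q + 3q^2.
AVC is minimized where dAVC/dq = -6 + 2q = 0, at q = 3; min AVC = 34 - 6·3 + 3^2 = £25.
P = £169 exceeds min AVC = £25, so the firm stays open.
Solving P = MC: -135 - 12q + 3q^2 = 0 ⇒ q = -5 or 9. On the upward-sloping branch, q* = 9.
Check: AVC at q = 9 is £61 ≤ P, so revenue covers variable cost.
Profit = P·q − TC = 169·9 − 1136 = £385.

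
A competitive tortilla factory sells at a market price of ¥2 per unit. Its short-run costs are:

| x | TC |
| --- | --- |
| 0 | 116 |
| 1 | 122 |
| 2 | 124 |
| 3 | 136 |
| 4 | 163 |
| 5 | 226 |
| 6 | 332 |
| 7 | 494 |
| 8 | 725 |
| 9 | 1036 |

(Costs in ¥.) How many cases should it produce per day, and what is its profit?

Compute π = P·x − TC at each output: x=0: -116; x=1: -120; x=2: -120; x=3: -130; x=4: -155; x=5: -216; x=6: -320; x=7: -480; x=8: -709; x=9: -1018.
Profit is highest at x = 0. Equivalently, the lowest AVC in the table is 8/2 ≈ ¥4 at x = 2, and P = ¥2 falls below it — price never covers variable cost, so the firm shuts down and loses only its fixed cost.

x = 0 (shut down); profit = -¥116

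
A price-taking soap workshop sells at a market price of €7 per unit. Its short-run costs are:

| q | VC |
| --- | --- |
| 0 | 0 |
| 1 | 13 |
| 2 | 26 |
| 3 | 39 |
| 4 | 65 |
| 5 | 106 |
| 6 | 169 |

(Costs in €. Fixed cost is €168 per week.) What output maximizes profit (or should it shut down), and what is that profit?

q = 0 (shut down); profit = -€168

Tabulate TR − TC: q=0: -168; q=1: -174; q=2: -180; q=3: -186; q=4: -205; q=5: -239; q=6: -295.
Profit is highest at q = 0. Equivalently, the lowest AVC in the table is 13/1 ≈ €13 at q = 1, and P = €7 falls below it — price never covers variable cost, so the firm shuts down and loses only its fixed cost.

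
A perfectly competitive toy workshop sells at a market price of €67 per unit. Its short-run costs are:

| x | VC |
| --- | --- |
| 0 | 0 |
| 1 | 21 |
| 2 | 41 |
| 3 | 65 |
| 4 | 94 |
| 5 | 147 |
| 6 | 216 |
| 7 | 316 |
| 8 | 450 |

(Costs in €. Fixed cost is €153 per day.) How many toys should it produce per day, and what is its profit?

Tabulate TR − TC: x=0: -153; x=1: -107; x=2: -60; x=3: -17; x=4: 21; x=5: 35; x=6: 33; x=7: 0; x=8: -67.
Profit is maximized at x = 5. AVC there is 147/5 = €29.40 ≤ P, so producing beats shutting down (which would give -€153).

x = 5; profit = €35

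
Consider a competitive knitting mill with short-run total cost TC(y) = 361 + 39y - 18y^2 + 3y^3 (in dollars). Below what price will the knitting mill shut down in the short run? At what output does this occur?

Short-run supply begins at min AVC. From VC = 39y - 18y^2 + 3y^3, AVC = 39 - 18y + 3y^2.
At the minimum of AVC, MC = AVC. MC = 39 - 36y + 9y^2; setting MC = AVC gives 6y^2 - 18y = 0, so y = 3. min AVC = 12.
So the shutdown price is $12.

$12 per unit, at y = 3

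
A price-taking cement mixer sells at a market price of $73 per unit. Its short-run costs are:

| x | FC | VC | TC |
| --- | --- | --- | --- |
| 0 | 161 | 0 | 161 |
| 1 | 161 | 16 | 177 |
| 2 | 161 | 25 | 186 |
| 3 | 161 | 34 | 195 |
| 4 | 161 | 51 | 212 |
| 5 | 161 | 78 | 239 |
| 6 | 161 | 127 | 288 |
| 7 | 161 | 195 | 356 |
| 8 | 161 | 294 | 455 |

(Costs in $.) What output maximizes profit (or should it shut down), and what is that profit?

Profit at each row (π = 73x − TC): x=0: -161; x=1: -104; x=2: -40; x=3: 24; x=4: 80; x=5: 126; x=6: 150; x=7: 155; x=8: 129.
Profit is maximized at x = 7. AVC there is 195/7 = $27.86 ≤ P, so producing beats shutting down (which would give -$161).

x = 7; profit = $155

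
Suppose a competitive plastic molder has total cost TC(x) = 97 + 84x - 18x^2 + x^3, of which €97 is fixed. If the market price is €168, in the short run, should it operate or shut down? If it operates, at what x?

From TC, MC = TC'(x) = 84 - 36x + 3x^2 and AVC = VC/x = 84 - 18x + x^2.
AVC is minimized where dAVC/dx = -18 + 2x = 0, at x = 9; min AVC = 84 - 18·9 + 9^2 = €3.
Since P = €168 ≥ min AVC = €3, price covers variable cost and the firm should produce.
P = MC gives -84 - 36x + 3x^2 = 0, with roots -2 and 14. Take the larger (rising MC): x* = 14.
Check: AVC at x = 14 is €28 ≤ P, so revenue covers variable cost.
Profit = P·x − TC = 168·14 − 489 = €1863.

Produce at x = 14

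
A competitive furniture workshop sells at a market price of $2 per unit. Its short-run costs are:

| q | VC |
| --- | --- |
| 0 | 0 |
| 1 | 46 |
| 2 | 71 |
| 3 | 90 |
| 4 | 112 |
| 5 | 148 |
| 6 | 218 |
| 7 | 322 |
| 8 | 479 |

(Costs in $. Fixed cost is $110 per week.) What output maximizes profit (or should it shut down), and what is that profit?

q = 0 (shut down); profit = -$110

Tabulate TR − TC: q=0: -110; q=1: -154; q=2: -177; q=3: -194; q=4: -214; q=5: -248; q=6: -316; q=7: -418; q=8: -573.
Profit is highest at q = 0. Equivalently, the lowest AVC in the table is 112/4 ≈ $28 at q = 4, and P = $2 falls below it — price never covers variable cost, so the firm shuts down and loses only its fixed cost.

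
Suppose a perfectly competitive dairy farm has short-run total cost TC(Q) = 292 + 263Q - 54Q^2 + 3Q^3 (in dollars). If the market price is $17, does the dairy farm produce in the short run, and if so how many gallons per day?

Strip out fixed cost: VC = 263Q - 54Q^2 + 3Q^3. Then AVC = 263 - 54Q + 3Q^2 and MC = 263 - 108Q + 9Q^2.
AVC is minimized where dAVC/dQ = -54 + 6Q = 0, at Q = 9; min AVC = 263 - 54·9 + 3·9^2 = $20.
With P < min AVC ($17 < $20), every unit sold adds to the loss.
Shutting down limits the loss to fixed cost, $292.

Shut down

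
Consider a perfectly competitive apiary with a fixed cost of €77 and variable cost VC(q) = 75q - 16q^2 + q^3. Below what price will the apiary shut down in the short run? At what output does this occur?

The firm shuts down when price falls below the minimum of average variable cost. AVC = VC/q = 75 - 16q + q^2.
dAVC/dq = -16 + 2q = 0 gives q = 8. min AVC = 75 - 16·8 + 8^2 = 11.
For P < €11 the firm produces nothing.

€11 per unit, at q = 8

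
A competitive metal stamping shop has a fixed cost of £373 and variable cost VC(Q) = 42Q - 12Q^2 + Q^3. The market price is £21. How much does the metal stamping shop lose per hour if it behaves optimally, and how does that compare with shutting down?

Profit = -£275 at Q = 7

AVC = 42 - 12Q + Q^2; min AVC = £6 at Q = 6. Since P = £21 ≥ min AVC, the firm produces.
MC = 42 - 24Q + 3Q^2. Setting P = MC and taking the root on the rising branch gives Q* = 7.
TR = 21·7 = 147. TC = 373 + 49 = 422. Profit = 147 − 422 = -£275.
By producing, the firm covers all variable cost plus £98 of fixed cost; shutting down would lose the full £373.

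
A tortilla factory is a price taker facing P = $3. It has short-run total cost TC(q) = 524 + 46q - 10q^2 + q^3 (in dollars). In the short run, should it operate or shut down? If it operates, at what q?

Shut down

Strip out fixed cost: VC = 46q - 10q^2 + q^3. Then AVC = 46 - 10q + q^2 and MC = 46 - 20q + 3q^2.
AVC is minimized where dAVC/dq = -10 + 2q = 0, at q = 5; min AVC = 46 - 10·5 + 5^2 = $21.
Since P = $3 < min AVC = $21, price fails to cover variable cost at any output.
Best response: produce nothing and absorb the $524 fixed cost.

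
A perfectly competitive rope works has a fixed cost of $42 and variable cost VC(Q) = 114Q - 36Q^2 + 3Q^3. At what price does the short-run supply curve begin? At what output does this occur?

$6 per unit, at Q = 6

The firm shuts down when price falls below the minimum of average variable cost. AVC = VC/Q = 114 - 36Q + 3Q^2.
At the minimum of AVC, MC = AVC. MC = 114 - 72Q + 9Q^2; setting MC = AVC gives 6Q^2 - 36Q = 0, so Q = 6. min AVC = 6.
So the shutdown price is $6.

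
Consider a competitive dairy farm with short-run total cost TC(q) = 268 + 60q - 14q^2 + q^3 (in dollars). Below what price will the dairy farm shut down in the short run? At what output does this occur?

The firm shuts down when price falls below the minimum of average variable cost. AVC = VC/q = 60 - 14q + q^2.
At the minimum of AVC, MC = AVC. MC = 60 - 28q + 3q^2; setting MC = AVC gives 2q^2 - 14q = 0, so q = 7. min AVC = 11.
The firm shuts down for any P below $11.

$11 per unit, at q = 7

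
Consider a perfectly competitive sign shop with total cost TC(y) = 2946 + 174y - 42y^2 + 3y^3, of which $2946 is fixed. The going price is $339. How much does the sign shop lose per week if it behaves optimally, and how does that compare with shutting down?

Profit = -$42 at y = 11

AVC = 174 - 42y + 3y^2 has its minimum $27 at y = 7; price $339 clears that bar, so the firm operates.
With MC = 174 - 84y + 9y^2, P = MC on the upward-sloping part at y* = 11.
TR = 339·11 = 3729. TC = 2946 + 825 = 3771. Profit = 3729 − 3771 = -$42.
By producing, the firm covers all variable cost plus $2904 of fixed cost; shutting down would lose the full $2946.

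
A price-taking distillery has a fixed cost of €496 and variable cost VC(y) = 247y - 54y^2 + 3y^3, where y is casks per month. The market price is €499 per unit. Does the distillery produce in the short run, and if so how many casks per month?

Produce at y = 14

From TC, MC = TC'(y) = 247 - 108y + 9y^2 and AVC = VC/y = 247 - 54y + 3y^2.
AVC is minimized where dAVC/dy = -54 + 6y = 0, at y = 9; min AVC = 247 - 54·9 + 3·9^2 = €4.
Because €499 ≥ €4, revenue can cover variable cost; the firm operates.
Set P = MC: 499 = 247 - 108y + 9y^2 → -252 - 108y + 9y^2 = 0. The roots are y = -2 and y = 14; the profit-maximizing output is on the rising part of MC, so y* = 14.
Check: AVC at y = 14 is €79 ≤ P, so revenue covers variable cost.
Profit = P·y − TC = 499·14 − 1602 = €5384.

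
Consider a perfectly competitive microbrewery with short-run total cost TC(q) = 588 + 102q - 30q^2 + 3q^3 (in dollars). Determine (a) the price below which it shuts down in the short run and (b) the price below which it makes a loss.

Shutdown price = min AVC. AVC = 102 - 30q + 3q^2, with vertex at q = 5 and minimum $27.
ATC = 588/q + 102 - 30q + 3q^2. Setting dATC/dq = −588/q^2 − 30 + 6q = 0 gives q = 7 (since 6·7^3 − 30·7^2 = 588).
min ATC = 588/7 + 102 − 30·7 + 3·7^2 = $123. That is the break-even price.
For $27 ≤ P < $123 the firm produces at a loss; below $27 it shuts down.

Shutdown price = $27; break-even price = $123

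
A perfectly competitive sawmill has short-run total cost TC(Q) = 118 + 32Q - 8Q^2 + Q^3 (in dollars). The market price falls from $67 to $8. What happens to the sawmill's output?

AVC = 32 - 8Q + Q^2, minimized at Q = 4 where min AVC = $16. MC = 32 - 16Q + 3Q^2.
With P = $67 above the shutdown price, P = MC gives Q = 7.
At P = $8 < min AVC = $16, price no longer covers variable cost at any output, so the firm shuts down: Q = 0.

Output falls from 7 to 0 (the firm shuts down)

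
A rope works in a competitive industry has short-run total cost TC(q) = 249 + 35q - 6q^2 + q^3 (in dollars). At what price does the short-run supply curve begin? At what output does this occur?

$26 per unit, at q = 3

The firm shuts down when price falls below the minimum of average variable cost. AVC = VC/q = 35 - 6q + q^2.
At the minimum of AVC, MC = AVC. MC = 35 - 12q + 3q^2; setting MC = AVC gives 2q^2 - 6q = 0, so q = 3. min AVC = 26.
For P < $26 the firm produces nothing.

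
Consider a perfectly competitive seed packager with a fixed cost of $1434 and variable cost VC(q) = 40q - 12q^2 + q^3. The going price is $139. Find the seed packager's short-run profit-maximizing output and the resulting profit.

AVC = 40 - 12q + q^2 has its minimum $4 at q = 6; price $139 clears that bar, so the firm operates.
With MC = 40 - 24q + 3q^2, P = MC on the upward-sloping part at q* = 11.
TR = 139·11 = 1529. TC = 1434 + 319 = 1753. Profit = 1529 − 1753 = -$224.
Shutting down would mean losing the fixed cost of $1434, so operating at a loss of $224 is better by $1210.

Profit = -$224 at q = 11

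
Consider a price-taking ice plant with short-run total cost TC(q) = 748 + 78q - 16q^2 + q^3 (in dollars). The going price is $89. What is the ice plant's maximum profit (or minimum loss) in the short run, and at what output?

AVC = 78 - 16q + q^2; min AVC = $14 at q = 8. Since P = $89 ≥ min AVC, the firm produces.
With MC = 78 - 32q + 3q^2, P = MC on the upward-sloping part at q* = 11.
TR = 89·11 = 979. TC = 748 + 253 = 1001. Profit = 979 − 1001 = -$22.
That loss of $22 beats the $748 the firm would lose by shutting down; producing recovers $726 of fixed cost.

Profit = -$22 at q = 11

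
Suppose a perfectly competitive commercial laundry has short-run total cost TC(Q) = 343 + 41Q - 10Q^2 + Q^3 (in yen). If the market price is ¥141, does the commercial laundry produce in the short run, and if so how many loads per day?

Strip out fixed cost: VC = 41Q - 10Q^2 + Q^3. Then AVC = 41 - 10Q + Q^2 and MC = 41 - 20Q + 3Q^2.
The AVC parabola has its vertex at Q = 10/2 = 5, where AVC = 41 - 10·5 + 5^2 = ¥16.
Since P = ¥141 ≥ min AVC = ¥16, price covers variable cost and the firm should produce.
Solving P = MC: -100 - 20Q + 3Q^2 = 0 ⇒ Q = -10/3 or 10. On the upward-sloping branch, Q* = 10.
Check: AVC at Q = 10 is ¥41 ≤ P, so revenue covers variable cost.
Profit = P·Q − TC = 141·10 − 753 = ¥657.

Produce at Q = 10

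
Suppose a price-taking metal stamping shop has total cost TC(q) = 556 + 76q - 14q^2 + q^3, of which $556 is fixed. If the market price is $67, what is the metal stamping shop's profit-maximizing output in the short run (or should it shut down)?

Strip out fixed cost: VC = 76q - 14q^2 + q^3. Then AVC = 76 - 14q + q^2 and MC = 76 - 28q + 3q^2.
AVC is minimized where dAVC/dq = -14 + 2q = 0, at q = 7; min AVC = 76 - 14·7 + 7^2 = $27.
P = $67 exceeds min AVC = $27, so the firm stays open.
Solving P = MC: 9 - 28q + 3q^2 = 0 ⇒ q = 1/3 or 9. On the upward-sloping branch, q* = 9.
Check: AVC at q = 9 is $31 ≤ P, so revenue covers variable cost.
Profit = P·q − TC = 67·9 − 835 = -$232, a loss, but smaller than the $556 fixed cost the firm would lose by shutting down.

Produce at q = 9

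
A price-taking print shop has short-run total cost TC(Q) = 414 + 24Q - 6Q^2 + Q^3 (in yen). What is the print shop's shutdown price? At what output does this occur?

The shutdown price is the minimum of AVC. VC = 24Q - 6Q^2 + Q^3, so AVC = 24 - 6Q + Q^2.
At the minimum of AVC, MC = AVC. MC = 24 - 12Q + 3Q^2; setting MC = AVC gives 2Q^2 - 6Q = 0, so Q = 3. min AVC = 15.
For P < ¥15 the firm produces nothing.

¥15 per unit, at Q = 3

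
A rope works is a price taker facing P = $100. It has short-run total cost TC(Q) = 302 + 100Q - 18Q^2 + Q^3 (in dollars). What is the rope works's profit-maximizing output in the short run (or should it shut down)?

Variable cost is VC = 100Q - 18Q^2 + Q^3, so AVC = VC/Q = 100 - 18Q + Q^2 and MC = dTC/dQ = 100 - 36Q + 3Q^2.
AVC hits its minimum where MC = AVC, at Q = 9, giving min AVC = 100 - 18·9 + 9^2 = $19.
Since P = $100 ≥ min AVC = $19, price covers variable cost and the firm should produce.
P = MC gives -36Q + 3Q^2 = 0, with roots 0 and 12. Take the larger (rising MC): Q* = 12.
Check: AVC at Q = 12 is $28 ≤ P, so revenue covers variable cost.
Profit = P·Q − TC = 100·12 − 638 = $562.

Produce at Q = 12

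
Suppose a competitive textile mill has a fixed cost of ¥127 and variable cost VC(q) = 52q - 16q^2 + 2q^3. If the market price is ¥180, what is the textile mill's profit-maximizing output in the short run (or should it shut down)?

Produce at q = 8

Strip out fixed cost: VC = 52q - 16q^2 + 2q^3. Then AVC = 52 - 16q + 2q^2 and MC = 52 - 32q + 6q^2.
AVC is minimized where dAVC/dq = -16 + 4q = 0, at q = 4; min AVC = 52 - 16·4 + 2·4^2 = ¥20.
P = ¥180 exceeds min AVC = ¥20, so the firm stays open.
P = MC gives -128 - 32q + 6q^2 = 0, with roots -8/3 and 8. Take the larger (rising MC): q* = 8.
Check: AVC at q = 8 is ¥52 ≤ P, so revenue covers variable cost.
Profit = P·q − TC = 180·8 − 543 = ¥897.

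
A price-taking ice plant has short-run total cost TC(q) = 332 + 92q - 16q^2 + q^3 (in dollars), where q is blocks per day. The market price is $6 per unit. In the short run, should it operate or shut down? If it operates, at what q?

Shut down

Strip out fixed cost: VC = 92q - 16q^2 + q^3. Then AVC = 92 - 16q + q^2 and MC = 92 - 32q + 3q^2.
AVC is minimized where dAVC/dq = -16 + 2q = 0, at q = 8; min AVC = 92 - 16·8 + 8^2 = $28.
P = $6 lies below min AVC = $28; no output level covers variable cost.
Shutting down limits the loss to fixed cost, $332.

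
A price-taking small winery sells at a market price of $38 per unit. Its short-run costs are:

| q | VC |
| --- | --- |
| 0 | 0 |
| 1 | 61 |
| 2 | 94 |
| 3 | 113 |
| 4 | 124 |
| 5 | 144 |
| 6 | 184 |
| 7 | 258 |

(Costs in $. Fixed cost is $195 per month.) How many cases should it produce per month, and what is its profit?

q = 5; profit = -$149

Profit at each row (π = 38q − TC): q=0: -195; q=1: -218; q=2: -213; q=3: -194; q=4: -167; q=5: -149; q=6: -151; q=7: -187.
Profit is maximized at q = 5. AVC there is 144/5 = $28.80 ≤ P, so producing beats shutting down (which would give -$195).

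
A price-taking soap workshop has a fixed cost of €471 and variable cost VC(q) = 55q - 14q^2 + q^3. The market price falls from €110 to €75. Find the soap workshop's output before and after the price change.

AVC = 55 - 14q + q^2, minimized at q = 7 where min AVC = €6. MC = 55 - 28q + 3q^2.
With P = €110 above the shutdown price, P = MC gives q = 11.
At P = €75 ≥ min AVC, set P = MC: q = 10. The firm stays open but cuts output.

Output falls from 11 to 10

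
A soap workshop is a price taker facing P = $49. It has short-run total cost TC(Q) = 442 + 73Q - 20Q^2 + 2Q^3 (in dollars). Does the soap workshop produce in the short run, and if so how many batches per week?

Variable cost is VC = 73Q - 20Q^2 + 2Q^3, so AVC = VC/Q = 73 - 20Q + 2Q^2 and MC = dTC/dQ = 73 - 40Q + 6Q^2.
The AVC parabola has its vertex at Q = 20/4 = 5, where AVC = 73 - 20·5 + 2·5^2 = $23.
Because $49 ≥ $23, revenue can cover variable cost; the firm operates.
Set P = MC: 49 = 73 - 40Q + 6Q^2 → 24 - 40Q + 6Q^2 = 0. The roots are Q = 2/3 and Q = 6; the profit-maximizing output is on the rising part of MC, so Q* = 6.
Check: AVC at Q = 6 is $25 ≤ P, so revenue covers variable cost.
Profit = P·Q − TC = 49·6 − 592 = -$298, a loss, but smaller than the $442 fixed cost the firm would lose by shutting down.

Produce at Q = 6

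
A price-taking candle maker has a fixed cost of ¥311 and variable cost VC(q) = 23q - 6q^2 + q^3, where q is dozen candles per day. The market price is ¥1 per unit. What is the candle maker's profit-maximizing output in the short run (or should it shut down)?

From TC, MC = TC'(q) = 23 - 12q + 3q^2 and AVC = VC/q = 23 - 6q + q^2.
AVC is minimized where dAVC/dq = -6 + 2q = 0, at q = 3; min AVC = 23 - 6·3 + 3^2 = ¥14.
P = ¥1 lies below min AVC = ¥14; no output level covers variable cost.
The firm minimizes its loss by shutting down and losing only its fixed cost of ¥311.

Shut down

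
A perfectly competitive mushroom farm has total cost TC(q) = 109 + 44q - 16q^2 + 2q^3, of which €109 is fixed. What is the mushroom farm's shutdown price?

The shutdown price is the minimum of AVC. VC = 44q - 16q^2 + 2q^3, so AVC = 44 - 16q + 2q^2.
At the minimum of AVC, MC = AVC. MC = 44 - 32q + 6q^2; setting MC = AVC gives 4q^2 - 16q = 0, so q = 4. min AVC = 12.
So the shutdown price is €12.

€12 per unit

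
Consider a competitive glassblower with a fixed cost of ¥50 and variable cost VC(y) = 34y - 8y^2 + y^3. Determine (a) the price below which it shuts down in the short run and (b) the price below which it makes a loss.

Shutdown price = min AVC. AVC = 34 - 8y + y^2, with vertex at y = 4 and minimum ¥18.
ATC = 50/y + 34 - 8y + y^2. Setting dATC/dy = −50/y^2 − 8 + 2y = 0 gives y = 5 (since 2·5^3 − 8·5^2 = 50).
min ATC = 50/5 + 34 − 8·5 + 5^2 = ¥29. That is the break-even price.
Between these two prices the firm operates at a loss; above ¥29 it earns a profit.

Shutdown price = ¥18; break-even price = ¥29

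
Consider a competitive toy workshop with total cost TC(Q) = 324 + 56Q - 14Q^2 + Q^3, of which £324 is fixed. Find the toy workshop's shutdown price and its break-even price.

Shutdown price = min AVC. AVC = 56 - 14Q + Q^2, with vertex at Q = 7 and minimum £7.
ATC = 324/Q + 56 - 14Q + Q^2. Setting dATC/dQ = −324/Q^2 − 14 + 2Q = 0 gives Q = 9 (since 2·9^3 − 14·9^2 = 324).
min ATC = 324/9 + 56 − 14·9 + 9^2 = £47. That is the break-even price.
Between these two prices the firm operates at a loss; above £47 it earns a profit.

Shutdown price = £7; break-even price = £47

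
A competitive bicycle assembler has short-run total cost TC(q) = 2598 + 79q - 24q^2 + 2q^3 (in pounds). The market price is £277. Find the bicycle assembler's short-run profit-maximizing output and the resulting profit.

AVC = 79 - 24q + 2q^2 has its minimum £7 at q = 6; price £277 clears that bar, so the firm operates.
With MC = 79 - 48q + 6q^2, P = MC on the upward-sloping part at q* = 11.
TR = 277·11 = 3047. TC = 2598 + 627 = 3225. Profit = 3047 − 3225 = -£178.
By producing, the firm covers all variable cost plus £2420 of fixed cost; shutting down would lose the full £2598.

Profit = -£178 at q = 11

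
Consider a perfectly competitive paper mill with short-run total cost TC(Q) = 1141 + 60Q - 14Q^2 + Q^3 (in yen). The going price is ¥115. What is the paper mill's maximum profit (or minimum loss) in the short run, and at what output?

AVC = 60 - 14Q + Q^2 has its minimum ¥11 at Q = 7; price ¥115 clears that bar, so the firm operates.
MC = 60 - 28Q + 3Q^2. Setting P = MC and taking the root on the rising branch gives Q* = 11.
TR = 115·11 = 1265. TC = 1141 + 297 = 1438. Profit = 1265 − 1438 = -¥173.
That loss of ¥173 beats the ¥1141 the firm would lose by shutting down; producing recovers ¥968 of fixed cost.

Profit = -¥173 at Q = 11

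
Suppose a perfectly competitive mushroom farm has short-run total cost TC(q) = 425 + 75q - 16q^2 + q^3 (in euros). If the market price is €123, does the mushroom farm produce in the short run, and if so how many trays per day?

Strip out fixed cost: VC = 75q - 16q^2 + q^3. Then AVC = 75 - 16q + q^2 and MC = 75 - 32q + 3q^2.
The AVC parabola has its vertex at q = 16/2 = 8, where AVC = 75 - 16·8 + 8^2 = €11.
P = €123 exceeds min AVC = €11, so the firm stays open.
Set P = MC: 123 = 75 - 32q + 3q^2 → -48 - 32q + 3q^2 = 0. The roots are q = -4/3 and q = 12; the profit-maximizing output is on the rising part of MC, so q* = 12.
Check: AVC at q = 12 is €27 ≤ P, so revenue covers variable cost.
Profit = P·q − TC = 123·12 − 749 = €727.

Produce at q = 12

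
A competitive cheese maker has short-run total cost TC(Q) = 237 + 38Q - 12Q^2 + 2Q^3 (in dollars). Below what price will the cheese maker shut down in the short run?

$20 per unit

Short-run supply begins at min AVC. From VC = 38Q - 12Q^2 + 2Q^3, AVC = 38 - 12Q + 2Q^2.
dAVC/dQ = -12 + 4Q = 0 gives Q = 3. min AVC = 38 - 12·3 + 2·3^2 = 20.
The firm shuts down for any P below $20.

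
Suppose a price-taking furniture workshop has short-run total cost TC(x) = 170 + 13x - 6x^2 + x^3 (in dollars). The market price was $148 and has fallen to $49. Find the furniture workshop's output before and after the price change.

MC = 13 - 12x + 3x^2; the shutdown threshold is min AVC = $4 (at x = 3).
With P = $148 above the shutdown price, P = MC gives x = 9.
At P = $49 ≥ min AVC, set P = MC: x = 6. The firm stays open but cuts output.

Output falls from 9 to 6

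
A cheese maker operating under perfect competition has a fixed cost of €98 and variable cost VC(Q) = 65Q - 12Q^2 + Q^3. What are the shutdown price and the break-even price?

Shutdown price = €29; break-even price = €44

Shutdown price = min AVC. AVC = 65 - 12Q + Q^2, with vertex at Q = 6 and minimum €29.
ATC = 98/Q + 65 - 12Q + Q^2. Setting dATC/dQ = −98/Q^2 − 12 + 2Q = 0 gives Q = 7 (since 2·7^3 − 12·7^2 = 98).
min ATC = 98/7 + 65 − 12·7 + 7^2 = €44. That is the break-even price.
For €29 ≤ P < €44 the firm produces at a loss; below €29 it shuts down.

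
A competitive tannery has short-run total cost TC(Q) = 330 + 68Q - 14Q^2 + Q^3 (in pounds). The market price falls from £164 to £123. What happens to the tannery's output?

Output falls from 12 to 11

AVC = 68 - 14Q + Q^2, minimized at Q = 7 where min AVC = £19. MC = 68 - 28Q + 3Q^2.
At P = £164 ≥ min AVC, set P = MC on the rising branch: Q = 12.
At P = £123 ≥ min AVC, set P = MC: Q = 11. The firm stays open but cuts output.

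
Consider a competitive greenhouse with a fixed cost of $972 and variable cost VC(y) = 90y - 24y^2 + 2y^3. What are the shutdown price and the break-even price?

Shutdown price = $18; break-even price = $144

Shutdown price = min AVC. AVC = 90 - 24y + 2y^2, with vertex at y = 6 and minimum $18.
ATC = 972/y + 90 - 24y + 2y^2. Setting dATC/dy = −972/y^2 − 24 + 4y = 0 gives y = 9 (since 4·9^3 − 24·9^2 = 972).
min ATC = 972/9 + 90 − 24·9 + 2·9^2 = $144. That is the break-even price.
Between these two prices the firm operates at a loss; above $144 it earns a profit.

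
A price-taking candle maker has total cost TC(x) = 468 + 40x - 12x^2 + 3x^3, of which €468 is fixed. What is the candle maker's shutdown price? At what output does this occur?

€28 per unit, at x = 2

The firm shuts down when price falls below the minimum of average variable cost. AVC = VC/x = 40 - 12x + 3x^2.
At the minimum of AVC, MC = AVC. MC = 40 - 24x + 9x^2; setting MC = AVC gives 6x^2 - 12x = 0, so x = 2. min AVC = 28.
So the shutdown price is €28.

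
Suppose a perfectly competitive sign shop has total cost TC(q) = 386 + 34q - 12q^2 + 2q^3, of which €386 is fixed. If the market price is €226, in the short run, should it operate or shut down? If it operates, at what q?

Produce at q = 8

Variable cost is VC = 34q - 12q^2 + 2q^3, so AVC = VC/q = 34 - 12q + 2q^2 and MC = dTC/dq = 34 - 24q + 6q^2.
AVC hits its minimum where MC = AVC, at q = 3, giving min AVC = 34 - 12·3 + 2·3^2 = €16.
P = €226 exceeds min AVC = €16, so the firm stays open.
Solving P = MC: -192 - 24q + 6q^2 = 0 ⇒ q = -4 or 8. On the upward-sloping branch, q* = 8.
Check: AVC at q = 8 is €66 ≤ P, so revenue covers variable cost.
Profit = P·q − TC = 226·8 − 914 = €894.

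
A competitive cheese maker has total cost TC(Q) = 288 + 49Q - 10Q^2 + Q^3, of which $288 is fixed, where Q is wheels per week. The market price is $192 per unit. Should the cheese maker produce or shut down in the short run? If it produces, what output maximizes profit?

From TC, MC = TC'(Q) = 49 - 20Q + 3Q^2 and AVC = VC/Q = 49 - 10Q + Q^2.
The AVC parabola has its vertex at Q = 10/2 = 5, where AVC = 49 - 10·5 + 5^2 = $24.
P = $192 exceeds min AVC = $24, so the firm stays open.
P = MC gives -143 - 20Q + 3Q^2 = 0, with roots -13/3 and 11. Take the larger (rising MC): Q* = 11.
Check: AVC at Q = 11 is $60 ≤ P, so revenue covers variable cost.
Profit = P·Q − TC = 192·11 − 948 = $1164.

Produce at Q = 11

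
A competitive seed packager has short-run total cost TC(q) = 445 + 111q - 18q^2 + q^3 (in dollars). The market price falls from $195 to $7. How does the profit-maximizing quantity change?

Output falls from 14 to 0 (the firm shuts down)

MC = 111 - 36q + 3q^2; the shutdown threshold is min AVC = $30 (at q = 9).
With P = $195 above the shutdown price, P = MC gives q = 14.
At P = $7 < min AVC = $30, price no longer covers variable cost at any output, so the firm shuts down: q = 0.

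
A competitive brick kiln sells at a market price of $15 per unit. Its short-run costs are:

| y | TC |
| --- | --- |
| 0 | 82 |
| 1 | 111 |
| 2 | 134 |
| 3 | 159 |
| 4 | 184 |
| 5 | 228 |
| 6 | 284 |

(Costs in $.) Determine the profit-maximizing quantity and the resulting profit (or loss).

y = 0 (shut down); profit = -$82

Tabulate TR − TC: y=0: -82; y=1: -96; y=2: -104; y=3: -114; y=4: -124; y=5: -153; y=6: -194.
Profit is highest at y = 0. Equivalently, the lowest AVC in the table is 102/4 ≈ $25.50 at y = 4, and P = $15 falls below it — price never covers variable cost, so the firm shuts down and loses only its fixed cost.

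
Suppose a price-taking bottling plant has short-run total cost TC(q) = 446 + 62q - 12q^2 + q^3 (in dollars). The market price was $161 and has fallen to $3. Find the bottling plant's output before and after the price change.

MC = 62 - 24q + 3q^2; the shutdown threshold is min AVC = $26 (at q = 6).
At P = $161 ≥ min AVC, set P = MC on the rising branch: q = 11.
At P = $3 < min AVC = $26, price no longer covers variable cost at any output, so the firm shuts down: q = 0.

Output falls from 11 to 0 (the firm shuts down)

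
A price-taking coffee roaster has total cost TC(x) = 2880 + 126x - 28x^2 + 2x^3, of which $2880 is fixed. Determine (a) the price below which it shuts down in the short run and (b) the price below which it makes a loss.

Shutdown price = $28; break-even price = $318

Shutdown price = min AVC. AVC = 126 - 28x + 2x^2, with vertex at x = 7 and minimum $28.
ATC = 2880/x + 126 - 28x + 2x^2. Setting dATC/dx = −2880/x^2 − 28 + 4x = 0 gives x = 12 (since 4·12^3 − 28·12^2 = 2880).
min ATC = 2880/12 + 126 − 28·12 + 2·12^2 = $318. That is the break-even price.
Between these two prices the firm operates at a loss; above $318 it earns a profit.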